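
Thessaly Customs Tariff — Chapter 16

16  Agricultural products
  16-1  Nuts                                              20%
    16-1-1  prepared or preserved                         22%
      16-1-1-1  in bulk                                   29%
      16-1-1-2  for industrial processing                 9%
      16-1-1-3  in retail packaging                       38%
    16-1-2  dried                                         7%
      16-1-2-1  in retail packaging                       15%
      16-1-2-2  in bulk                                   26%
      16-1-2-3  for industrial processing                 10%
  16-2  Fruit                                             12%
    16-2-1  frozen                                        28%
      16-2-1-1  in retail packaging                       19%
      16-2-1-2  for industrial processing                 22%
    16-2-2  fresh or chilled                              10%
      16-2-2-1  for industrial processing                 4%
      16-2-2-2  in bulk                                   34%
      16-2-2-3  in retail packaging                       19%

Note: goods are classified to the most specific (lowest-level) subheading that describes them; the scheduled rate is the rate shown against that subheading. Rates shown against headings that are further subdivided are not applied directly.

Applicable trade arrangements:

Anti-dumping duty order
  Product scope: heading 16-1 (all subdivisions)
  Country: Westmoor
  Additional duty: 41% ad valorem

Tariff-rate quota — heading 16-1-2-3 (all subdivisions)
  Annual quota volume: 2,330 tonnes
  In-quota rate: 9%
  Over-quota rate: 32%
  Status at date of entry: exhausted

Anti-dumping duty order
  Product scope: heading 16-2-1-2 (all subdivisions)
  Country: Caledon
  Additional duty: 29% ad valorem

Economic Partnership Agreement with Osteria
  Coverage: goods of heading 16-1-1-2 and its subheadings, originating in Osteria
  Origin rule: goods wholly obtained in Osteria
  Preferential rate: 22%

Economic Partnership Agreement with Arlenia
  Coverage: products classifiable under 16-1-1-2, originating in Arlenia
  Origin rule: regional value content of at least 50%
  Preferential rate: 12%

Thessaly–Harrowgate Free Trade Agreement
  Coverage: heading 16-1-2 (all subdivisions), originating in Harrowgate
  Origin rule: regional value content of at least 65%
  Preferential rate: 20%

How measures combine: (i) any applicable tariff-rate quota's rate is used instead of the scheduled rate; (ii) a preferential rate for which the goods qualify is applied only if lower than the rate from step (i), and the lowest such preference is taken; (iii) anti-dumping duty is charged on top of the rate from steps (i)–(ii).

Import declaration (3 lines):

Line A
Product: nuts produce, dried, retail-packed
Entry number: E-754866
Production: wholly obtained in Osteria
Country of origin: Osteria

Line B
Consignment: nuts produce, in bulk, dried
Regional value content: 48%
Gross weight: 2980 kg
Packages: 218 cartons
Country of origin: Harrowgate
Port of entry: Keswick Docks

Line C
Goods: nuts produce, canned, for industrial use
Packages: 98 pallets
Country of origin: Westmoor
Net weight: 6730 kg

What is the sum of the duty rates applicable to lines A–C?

Line A: nuts → 16-1; dried → 16-1-2; retail-packed → 16-1-2-1. Scheduled 15%. Osteria agreement on 16-1-1-2: 16-1-2-1 not covered. → 15%.
Line B: nuts → 16-1; dried → 16-1-2; in bulk → 16-1-2-2. Scheduled 26%. Harrowgate agreement on 16-1-2: RVC < 65%. → 26%.
Line C: nuts → 16-1; canned → 16-1-1; for industrial use → 16-1-1-2. Scheduled 9%. anti-dumping (Westmoor, 16-1): +41%; total 9% + 41% = 50%. → 50%.
Sum: 15% + 26% + 50% = 91%.

91%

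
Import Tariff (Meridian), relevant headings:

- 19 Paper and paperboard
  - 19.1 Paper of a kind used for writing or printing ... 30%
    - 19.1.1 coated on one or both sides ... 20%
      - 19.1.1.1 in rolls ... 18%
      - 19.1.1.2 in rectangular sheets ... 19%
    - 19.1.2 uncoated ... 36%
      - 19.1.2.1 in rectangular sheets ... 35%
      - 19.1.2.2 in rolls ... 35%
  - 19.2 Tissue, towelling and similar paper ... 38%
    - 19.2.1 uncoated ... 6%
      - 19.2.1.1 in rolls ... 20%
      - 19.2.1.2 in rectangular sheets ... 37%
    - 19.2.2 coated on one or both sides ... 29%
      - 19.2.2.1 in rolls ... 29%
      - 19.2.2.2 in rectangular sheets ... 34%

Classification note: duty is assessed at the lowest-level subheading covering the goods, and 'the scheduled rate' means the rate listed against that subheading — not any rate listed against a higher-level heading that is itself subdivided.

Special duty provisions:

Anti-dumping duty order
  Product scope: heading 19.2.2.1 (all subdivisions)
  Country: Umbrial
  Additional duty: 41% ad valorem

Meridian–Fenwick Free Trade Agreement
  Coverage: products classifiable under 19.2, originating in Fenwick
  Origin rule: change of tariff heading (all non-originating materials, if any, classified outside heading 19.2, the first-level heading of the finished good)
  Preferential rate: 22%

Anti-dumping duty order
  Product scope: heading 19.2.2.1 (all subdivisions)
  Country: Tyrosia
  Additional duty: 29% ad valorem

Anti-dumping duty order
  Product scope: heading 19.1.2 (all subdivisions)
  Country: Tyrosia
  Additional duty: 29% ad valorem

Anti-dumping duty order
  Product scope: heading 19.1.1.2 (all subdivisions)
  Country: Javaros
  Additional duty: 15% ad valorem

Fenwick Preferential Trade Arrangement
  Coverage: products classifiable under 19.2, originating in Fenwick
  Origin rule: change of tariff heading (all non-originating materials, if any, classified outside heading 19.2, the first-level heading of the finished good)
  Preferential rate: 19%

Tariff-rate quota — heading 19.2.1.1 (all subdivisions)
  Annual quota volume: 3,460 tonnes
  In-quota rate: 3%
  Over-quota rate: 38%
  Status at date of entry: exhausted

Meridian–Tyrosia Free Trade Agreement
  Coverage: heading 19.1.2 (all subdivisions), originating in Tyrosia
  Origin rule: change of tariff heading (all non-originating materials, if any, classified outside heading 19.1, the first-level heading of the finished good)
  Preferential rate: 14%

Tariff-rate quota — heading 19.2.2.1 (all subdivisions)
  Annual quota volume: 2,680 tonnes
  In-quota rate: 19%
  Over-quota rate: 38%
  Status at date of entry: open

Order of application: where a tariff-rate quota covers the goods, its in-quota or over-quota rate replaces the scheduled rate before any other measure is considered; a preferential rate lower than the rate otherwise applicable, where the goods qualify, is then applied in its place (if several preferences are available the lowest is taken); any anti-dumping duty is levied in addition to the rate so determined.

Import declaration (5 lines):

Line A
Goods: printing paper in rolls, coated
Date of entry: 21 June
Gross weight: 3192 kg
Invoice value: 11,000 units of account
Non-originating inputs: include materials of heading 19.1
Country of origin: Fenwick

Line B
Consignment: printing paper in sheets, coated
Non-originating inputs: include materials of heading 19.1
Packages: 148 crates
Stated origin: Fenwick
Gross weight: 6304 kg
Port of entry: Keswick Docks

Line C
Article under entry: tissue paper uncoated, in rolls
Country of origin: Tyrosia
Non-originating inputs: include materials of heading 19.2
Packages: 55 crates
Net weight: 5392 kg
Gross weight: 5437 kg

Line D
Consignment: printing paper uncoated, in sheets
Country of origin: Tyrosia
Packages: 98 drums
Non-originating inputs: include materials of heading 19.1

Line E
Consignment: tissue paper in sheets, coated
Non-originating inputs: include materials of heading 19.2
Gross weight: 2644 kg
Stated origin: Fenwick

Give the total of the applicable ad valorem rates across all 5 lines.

Line A: printing paper → 19.1; coated → 19.1.1; in rolls → 19.1.1.1. Scheduled 18%. Fenwick agreement on 19.2: 19.1.1.1 not covered; Fenwick agreement on 19.2: 19.1.1.1 not covered. → 18%.
Line B: printing paper → 19.1; coated → 19.1.1; in sheets → 19.1.1.2. Scheduled 19%. Fenwick agreement on 19.2: 19.1.1.2 not covered; Fenwick agreement on 19.2: 19.1.1.2 not covered. → 19%.
Line C: tissue paper → 19.2; uncoated → 19.2.1; in rolls → 19.2.1.1. Scheduled 20%. quota on 19.2.1.1 exhausted → over-quota 38%; Tyrosia agreement on 19.1.2: 19.2.1.1 not covered. → 38%.
Line D: printing paper → 19.1; uncoated → 19.1.2; in sheets → 19.1.2.1. Scheduled 35%. Tyrosia agreement on 19.1.2: CTH not met; anti-dumping (Tyrosia, 19.1.2): +29%; total 35% + 29% = 64%. → 64%.
Line E: tissue paper → 19.2; coated → 19.2.2; in sheets → 19.2.2.2. Scheduled 34%. Fenwick agreement on 19.2: CTH not met; Fenwick agreement on 19.2: CTH not met. → 34%.
Sum: 18% + 19% + 38% + 64% + 34% = 173%.

173%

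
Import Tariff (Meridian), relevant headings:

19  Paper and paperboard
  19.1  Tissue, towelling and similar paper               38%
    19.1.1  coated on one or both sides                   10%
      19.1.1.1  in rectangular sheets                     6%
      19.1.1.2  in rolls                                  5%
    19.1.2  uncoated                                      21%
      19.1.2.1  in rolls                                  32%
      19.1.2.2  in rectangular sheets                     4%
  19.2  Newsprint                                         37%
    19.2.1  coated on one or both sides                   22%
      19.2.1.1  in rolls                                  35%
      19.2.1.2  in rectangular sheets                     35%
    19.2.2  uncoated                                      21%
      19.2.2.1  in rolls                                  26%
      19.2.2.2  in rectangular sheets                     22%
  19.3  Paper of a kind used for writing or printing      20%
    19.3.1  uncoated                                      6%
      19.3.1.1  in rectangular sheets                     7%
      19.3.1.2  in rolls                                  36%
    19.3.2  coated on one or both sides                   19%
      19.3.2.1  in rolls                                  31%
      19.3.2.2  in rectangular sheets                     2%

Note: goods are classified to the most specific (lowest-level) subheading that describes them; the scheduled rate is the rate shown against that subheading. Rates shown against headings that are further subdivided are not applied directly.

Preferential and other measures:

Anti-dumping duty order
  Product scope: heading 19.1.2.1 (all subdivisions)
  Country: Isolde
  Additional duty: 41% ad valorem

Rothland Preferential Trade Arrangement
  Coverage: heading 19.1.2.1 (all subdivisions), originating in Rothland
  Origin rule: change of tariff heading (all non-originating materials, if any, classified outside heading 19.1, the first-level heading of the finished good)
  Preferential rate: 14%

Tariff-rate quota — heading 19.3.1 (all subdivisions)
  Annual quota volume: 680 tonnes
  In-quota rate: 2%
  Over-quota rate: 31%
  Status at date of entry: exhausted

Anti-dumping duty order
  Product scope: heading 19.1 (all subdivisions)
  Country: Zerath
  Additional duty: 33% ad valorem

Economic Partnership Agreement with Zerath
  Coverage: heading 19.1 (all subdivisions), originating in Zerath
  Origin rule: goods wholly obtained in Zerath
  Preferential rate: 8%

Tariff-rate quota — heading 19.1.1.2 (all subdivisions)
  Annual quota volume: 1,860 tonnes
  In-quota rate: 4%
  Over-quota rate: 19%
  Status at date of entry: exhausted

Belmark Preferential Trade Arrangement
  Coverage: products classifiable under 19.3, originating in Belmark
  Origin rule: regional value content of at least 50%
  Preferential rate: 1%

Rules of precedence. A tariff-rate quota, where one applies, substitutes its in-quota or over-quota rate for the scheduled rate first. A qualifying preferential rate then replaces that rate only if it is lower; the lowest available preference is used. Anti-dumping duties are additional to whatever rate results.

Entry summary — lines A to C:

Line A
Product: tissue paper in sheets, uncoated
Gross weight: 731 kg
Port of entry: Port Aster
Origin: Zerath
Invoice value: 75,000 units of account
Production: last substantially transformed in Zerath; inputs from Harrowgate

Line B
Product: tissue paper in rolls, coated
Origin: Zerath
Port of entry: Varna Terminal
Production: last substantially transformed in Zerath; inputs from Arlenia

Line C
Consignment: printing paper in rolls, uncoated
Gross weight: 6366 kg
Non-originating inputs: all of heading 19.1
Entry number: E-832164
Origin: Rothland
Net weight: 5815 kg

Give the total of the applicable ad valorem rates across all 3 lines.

120%

Line A: tissue paper → 19.1; uncoated → 19.1.2; in sheets → 19.1.2.2. Scheduled 4%. Zerath agreement on 19.1: not wholly obtained; anti-dumping (Zerath, 19.1): +33%; total 4% + 33% = 37%. → 37%.
Line B: tissue paper → 19.1; coated → 19.1.1; in rolls → 19.1.1.2. Scheduled 5%. quota on 19.1.1.2 exhausted → over-quota 19%; Zerath agreement on 19.1: not wholly obtained; anti-dumping (Zerath, 19.1): +33%; total 19% + 33% = 52%. → 52%.
Line C: printing paper → 19.3; uncoated → 19.3.1; in rolls → 19.3.1.2. Scheduled 36%. quota on 19.3.1 exhausted → over-quota 31%; Rothland agreement on 19.1.2.1: 19.3.1.2 not covered. → 31%.
Sum: 37% + 52% + 31% = 120%.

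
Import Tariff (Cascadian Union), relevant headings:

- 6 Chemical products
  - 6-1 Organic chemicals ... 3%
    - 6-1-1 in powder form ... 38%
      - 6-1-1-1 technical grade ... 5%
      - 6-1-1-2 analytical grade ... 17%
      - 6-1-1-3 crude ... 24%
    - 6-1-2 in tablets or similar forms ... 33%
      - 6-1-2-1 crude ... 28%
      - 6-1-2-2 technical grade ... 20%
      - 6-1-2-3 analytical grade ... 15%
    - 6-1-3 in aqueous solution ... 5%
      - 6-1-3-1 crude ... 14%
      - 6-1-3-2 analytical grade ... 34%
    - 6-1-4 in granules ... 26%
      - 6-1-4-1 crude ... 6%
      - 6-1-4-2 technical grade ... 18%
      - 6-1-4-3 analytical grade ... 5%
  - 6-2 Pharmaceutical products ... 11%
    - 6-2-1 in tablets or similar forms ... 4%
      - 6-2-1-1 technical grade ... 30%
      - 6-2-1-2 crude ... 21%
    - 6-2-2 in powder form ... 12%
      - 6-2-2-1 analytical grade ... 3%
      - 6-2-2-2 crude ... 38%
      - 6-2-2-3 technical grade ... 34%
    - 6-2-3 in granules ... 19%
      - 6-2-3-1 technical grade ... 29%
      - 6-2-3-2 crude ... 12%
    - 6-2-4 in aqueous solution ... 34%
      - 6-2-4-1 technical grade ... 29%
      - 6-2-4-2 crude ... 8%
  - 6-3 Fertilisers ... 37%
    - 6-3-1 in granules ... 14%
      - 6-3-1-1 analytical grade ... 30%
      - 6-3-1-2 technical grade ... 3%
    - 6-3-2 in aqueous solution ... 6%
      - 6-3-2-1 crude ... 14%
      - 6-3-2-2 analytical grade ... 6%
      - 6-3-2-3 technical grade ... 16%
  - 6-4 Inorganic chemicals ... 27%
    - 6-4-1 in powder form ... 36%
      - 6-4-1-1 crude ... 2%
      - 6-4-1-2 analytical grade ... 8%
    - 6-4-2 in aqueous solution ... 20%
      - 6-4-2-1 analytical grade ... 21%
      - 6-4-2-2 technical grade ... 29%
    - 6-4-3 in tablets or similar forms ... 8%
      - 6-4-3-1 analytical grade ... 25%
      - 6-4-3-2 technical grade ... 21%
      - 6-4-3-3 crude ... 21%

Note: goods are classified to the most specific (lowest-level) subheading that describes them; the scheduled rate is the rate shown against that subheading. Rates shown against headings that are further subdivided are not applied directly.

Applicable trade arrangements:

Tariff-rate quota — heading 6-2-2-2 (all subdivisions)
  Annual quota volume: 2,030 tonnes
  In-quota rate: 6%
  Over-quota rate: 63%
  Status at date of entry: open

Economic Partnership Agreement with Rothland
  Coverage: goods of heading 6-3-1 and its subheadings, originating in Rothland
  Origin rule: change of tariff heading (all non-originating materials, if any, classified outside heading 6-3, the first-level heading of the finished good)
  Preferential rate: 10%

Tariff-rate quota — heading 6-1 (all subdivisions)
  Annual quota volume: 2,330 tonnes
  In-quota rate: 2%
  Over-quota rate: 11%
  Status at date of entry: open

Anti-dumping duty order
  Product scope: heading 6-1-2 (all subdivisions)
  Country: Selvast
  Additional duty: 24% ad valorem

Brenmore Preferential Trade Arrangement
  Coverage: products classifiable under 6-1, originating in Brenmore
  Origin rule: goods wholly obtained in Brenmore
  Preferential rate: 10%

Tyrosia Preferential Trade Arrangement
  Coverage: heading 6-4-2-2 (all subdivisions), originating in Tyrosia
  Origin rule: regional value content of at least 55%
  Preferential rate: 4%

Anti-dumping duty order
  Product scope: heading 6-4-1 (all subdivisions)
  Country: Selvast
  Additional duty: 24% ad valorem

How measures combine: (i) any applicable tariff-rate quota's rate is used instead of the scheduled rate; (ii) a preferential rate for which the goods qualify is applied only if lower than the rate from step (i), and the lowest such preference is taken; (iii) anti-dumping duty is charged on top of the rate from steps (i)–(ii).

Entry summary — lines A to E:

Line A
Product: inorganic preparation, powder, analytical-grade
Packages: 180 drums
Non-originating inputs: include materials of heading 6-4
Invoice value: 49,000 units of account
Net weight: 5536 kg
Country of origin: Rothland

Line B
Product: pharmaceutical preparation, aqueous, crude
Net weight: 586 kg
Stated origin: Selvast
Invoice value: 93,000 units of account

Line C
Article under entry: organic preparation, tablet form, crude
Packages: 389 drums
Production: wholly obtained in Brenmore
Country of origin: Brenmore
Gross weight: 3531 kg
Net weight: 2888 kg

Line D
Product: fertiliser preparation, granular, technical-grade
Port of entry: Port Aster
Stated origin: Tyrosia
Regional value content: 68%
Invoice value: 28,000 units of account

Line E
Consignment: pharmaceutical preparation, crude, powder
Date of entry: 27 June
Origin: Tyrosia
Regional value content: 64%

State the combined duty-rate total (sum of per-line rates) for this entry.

Line A: inorganic → 6-4; powder → 6-4-1; analytical-grade → 6-4-1-2. Scheduled 8%. Rothland agreement on 6-3-1: 6-4-1-2 not covered. → 8%.
Line B: pharmaceutical → 6-2; aqueous → 6-2-4; crude → 6-2-4-2. Scheduled 8%. No special measure applies. → 8%.
Line C: organic → 6-1; tablet form → 6-1-2; crude → 6-1-2-1. Scheduled 28%. quota on 6-1 open → in-quota 2%; Brenmore agreement on 6-1: wholly obtained → 10% available; preference 10% not lower than 2% → no reduction. → 2%.
Line D: fertiliser → 6-3; granular → 6-3-1; technical-grade → 6-3-1-2. Scheduled 3%. Tyrosia agreement on 6-4-2-2: 6-3-1-2 not covered. → 3%.
Line E: pharmaceutical → 6-2; powder → 6-2-2; crude → 6-2-2-2. Scheduled 38%. quota on 6-2-2-2 open → in-quota 6%; Tyrosia agreement on 6-4-2-2: 6-2-2-2 not covered. → 6%.
Sum: 8% + 8% + 2% + 3% + 6% = 27%.

27%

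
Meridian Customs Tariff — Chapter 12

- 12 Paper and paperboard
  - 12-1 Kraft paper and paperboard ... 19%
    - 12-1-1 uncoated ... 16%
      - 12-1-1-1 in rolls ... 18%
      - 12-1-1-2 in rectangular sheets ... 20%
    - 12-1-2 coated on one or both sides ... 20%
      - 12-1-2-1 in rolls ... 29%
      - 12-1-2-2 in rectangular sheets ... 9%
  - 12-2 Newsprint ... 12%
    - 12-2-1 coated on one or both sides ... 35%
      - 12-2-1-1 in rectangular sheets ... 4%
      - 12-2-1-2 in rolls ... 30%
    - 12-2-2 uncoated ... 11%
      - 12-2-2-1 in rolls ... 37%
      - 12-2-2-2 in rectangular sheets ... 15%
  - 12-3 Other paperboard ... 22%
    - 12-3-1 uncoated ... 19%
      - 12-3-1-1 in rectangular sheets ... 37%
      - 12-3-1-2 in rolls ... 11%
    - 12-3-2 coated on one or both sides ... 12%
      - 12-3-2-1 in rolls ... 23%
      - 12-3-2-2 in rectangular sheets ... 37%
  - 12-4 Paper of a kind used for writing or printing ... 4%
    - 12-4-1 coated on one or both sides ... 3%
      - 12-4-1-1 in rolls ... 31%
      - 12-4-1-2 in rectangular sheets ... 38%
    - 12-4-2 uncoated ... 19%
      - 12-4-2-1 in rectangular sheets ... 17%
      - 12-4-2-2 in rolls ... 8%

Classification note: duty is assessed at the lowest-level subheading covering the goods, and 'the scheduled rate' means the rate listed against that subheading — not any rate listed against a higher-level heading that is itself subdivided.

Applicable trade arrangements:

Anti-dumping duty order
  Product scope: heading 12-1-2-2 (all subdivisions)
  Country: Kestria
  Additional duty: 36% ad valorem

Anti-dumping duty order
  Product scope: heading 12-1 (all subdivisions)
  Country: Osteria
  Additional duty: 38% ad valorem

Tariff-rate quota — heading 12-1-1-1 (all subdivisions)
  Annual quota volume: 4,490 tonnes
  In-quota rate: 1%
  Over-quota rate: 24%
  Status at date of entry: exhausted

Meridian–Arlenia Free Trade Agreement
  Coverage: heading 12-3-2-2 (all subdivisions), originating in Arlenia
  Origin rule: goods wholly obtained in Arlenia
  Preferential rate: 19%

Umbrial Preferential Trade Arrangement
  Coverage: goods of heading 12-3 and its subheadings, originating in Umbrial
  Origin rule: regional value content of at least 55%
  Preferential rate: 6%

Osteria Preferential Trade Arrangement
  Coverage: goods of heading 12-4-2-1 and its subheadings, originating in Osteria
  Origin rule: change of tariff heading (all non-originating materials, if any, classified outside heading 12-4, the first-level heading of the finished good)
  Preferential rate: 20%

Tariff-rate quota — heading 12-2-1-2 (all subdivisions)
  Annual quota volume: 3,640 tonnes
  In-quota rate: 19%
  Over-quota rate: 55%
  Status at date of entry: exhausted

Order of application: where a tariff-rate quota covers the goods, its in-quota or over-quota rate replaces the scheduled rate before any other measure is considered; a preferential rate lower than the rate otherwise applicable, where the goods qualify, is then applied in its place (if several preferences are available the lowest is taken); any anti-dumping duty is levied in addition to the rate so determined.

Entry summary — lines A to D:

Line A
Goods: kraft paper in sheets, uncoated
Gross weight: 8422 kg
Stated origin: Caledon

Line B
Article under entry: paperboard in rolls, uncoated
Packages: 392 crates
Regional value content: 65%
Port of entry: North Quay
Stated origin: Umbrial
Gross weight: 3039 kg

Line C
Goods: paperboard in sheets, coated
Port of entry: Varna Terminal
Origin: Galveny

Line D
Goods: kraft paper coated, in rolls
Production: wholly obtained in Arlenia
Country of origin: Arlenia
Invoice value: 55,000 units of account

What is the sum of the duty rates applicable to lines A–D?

92%

Line A: kraft paper → 12-1; uncoated → 12-1-1; in sheets → 12-1-1-2. Scheduled 20%. No special measure applies. → 20%.
Line B: paperboard → 12-3; uncoated → 12-3-1; in rolls → 12-3-1-2. Scheduled 11%. Umbrial agreement on 12-3: RVC ≥ 55% → 6% available; preferential 6%. → 6%.
Line C: paperboard → 12-3; coated → 12-3-2; in sheets → 12-3-2-2. Scheduled 37%. No special measure applies. → 37%.
Line D: kraft paper → 12-1; coated → 12-1-2; in rolls → 12-1-2-1. Scheduled 29%. Arlenia agreement on 12-3-2-2: 12-1-2-1 not covered. → 29%.
Sum: 20% + 6% + 37% + 29% = 92%.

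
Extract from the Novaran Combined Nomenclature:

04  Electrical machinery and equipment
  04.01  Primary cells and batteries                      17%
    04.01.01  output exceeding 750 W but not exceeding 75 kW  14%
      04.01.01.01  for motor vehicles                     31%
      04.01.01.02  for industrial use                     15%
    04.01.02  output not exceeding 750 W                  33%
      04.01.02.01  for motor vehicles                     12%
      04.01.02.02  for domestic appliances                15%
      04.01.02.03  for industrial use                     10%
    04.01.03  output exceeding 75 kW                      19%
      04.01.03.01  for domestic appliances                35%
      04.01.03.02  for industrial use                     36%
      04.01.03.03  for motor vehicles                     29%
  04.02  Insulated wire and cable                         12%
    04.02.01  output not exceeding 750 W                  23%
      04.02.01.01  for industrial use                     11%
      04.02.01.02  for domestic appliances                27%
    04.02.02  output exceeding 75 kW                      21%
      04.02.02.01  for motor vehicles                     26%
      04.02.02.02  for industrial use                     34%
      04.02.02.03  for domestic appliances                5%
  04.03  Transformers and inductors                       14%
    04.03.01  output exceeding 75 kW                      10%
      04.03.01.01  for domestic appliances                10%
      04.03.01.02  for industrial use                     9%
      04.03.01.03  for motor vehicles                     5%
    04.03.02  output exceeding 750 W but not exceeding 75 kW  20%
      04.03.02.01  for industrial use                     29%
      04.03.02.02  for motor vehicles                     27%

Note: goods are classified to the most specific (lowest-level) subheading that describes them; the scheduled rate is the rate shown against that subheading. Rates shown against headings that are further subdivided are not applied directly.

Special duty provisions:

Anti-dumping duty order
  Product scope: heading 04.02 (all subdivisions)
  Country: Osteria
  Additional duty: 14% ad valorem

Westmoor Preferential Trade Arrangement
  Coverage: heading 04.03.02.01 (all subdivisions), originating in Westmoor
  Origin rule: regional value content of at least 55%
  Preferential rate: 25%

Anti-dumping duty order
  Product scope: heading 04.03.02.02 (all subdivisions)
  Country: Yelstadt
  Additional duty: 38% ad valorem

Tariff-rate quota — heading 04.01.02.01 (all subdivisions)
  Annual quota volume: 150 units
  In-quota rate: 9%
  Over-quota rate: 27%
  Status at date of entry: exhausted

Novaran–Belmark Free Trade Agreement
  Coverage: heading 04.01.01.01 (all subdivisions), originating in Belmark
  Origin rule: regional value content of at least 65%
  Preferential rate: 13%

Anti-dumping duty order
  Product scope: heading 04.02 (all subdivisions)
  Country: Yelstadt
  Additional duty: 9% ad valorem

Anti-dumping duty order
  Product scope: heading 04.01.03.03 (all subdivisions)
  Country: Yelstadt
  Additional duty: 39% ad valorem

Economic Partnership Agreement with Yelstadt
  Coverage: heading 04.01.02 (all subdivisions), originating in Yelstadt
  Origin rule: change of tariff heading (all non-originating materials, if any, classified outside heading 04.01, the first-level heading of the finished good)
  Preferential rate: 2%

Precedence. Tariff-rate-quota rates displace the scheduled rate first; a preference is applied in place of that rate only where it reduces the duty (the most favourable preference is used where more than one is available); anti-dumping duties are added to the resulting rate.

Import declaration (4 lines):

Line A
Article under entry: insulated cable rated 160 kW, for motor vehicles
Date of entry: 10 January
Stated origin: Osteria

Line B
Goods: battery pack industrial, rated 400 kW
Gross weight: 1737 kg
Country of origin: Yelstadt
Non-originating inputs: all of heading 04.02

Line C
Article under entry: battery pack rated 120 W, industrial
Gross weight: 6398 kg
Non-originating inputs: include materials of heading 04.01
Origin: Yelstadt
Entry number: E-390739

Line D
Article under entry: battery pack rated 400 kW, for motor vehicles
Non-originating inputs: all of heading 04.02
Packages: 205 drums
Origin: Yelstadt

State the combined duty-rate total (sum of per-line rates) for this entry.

Line A: insulated cable → 04.02; rated 160 kW → 04.02.02; for motor vehicles → 04.02.02.01. Scheduled 26%. anti-dumping (Osteria, 04.02): +14%; total 26% + 14% = 40%. → 40%.
Line B: battery pack → 04.01; rated 400 kW → 04.01.03; industrial → 04.01.03.02. Scheduled 36%. Yelstadt agreement on 04.01.02: 04.01.03.02 not covered. → 36%.
Line C: battery pack → 04.01; rated 120 W → 04.01.02; industrial → 04.01.02.03. Scheduled 10%. Yelstadt agreement on 04.01.02: CTH not met. → 10%.
Line D: battery pack → 04.01; rated 400 kW → 04.01.03; for motor vehicles → 04.01.03.03. Scheduled 29%. Yelstadt agreement on 04.01.02: 04.01.03.03 not covered; anti-dumping (Yelstadt, 04.01.03.03): +39%; total 29% + 39% = 68%. → 68%.
Sum: 40% + 36% + 10% + 68% = 154%.

154%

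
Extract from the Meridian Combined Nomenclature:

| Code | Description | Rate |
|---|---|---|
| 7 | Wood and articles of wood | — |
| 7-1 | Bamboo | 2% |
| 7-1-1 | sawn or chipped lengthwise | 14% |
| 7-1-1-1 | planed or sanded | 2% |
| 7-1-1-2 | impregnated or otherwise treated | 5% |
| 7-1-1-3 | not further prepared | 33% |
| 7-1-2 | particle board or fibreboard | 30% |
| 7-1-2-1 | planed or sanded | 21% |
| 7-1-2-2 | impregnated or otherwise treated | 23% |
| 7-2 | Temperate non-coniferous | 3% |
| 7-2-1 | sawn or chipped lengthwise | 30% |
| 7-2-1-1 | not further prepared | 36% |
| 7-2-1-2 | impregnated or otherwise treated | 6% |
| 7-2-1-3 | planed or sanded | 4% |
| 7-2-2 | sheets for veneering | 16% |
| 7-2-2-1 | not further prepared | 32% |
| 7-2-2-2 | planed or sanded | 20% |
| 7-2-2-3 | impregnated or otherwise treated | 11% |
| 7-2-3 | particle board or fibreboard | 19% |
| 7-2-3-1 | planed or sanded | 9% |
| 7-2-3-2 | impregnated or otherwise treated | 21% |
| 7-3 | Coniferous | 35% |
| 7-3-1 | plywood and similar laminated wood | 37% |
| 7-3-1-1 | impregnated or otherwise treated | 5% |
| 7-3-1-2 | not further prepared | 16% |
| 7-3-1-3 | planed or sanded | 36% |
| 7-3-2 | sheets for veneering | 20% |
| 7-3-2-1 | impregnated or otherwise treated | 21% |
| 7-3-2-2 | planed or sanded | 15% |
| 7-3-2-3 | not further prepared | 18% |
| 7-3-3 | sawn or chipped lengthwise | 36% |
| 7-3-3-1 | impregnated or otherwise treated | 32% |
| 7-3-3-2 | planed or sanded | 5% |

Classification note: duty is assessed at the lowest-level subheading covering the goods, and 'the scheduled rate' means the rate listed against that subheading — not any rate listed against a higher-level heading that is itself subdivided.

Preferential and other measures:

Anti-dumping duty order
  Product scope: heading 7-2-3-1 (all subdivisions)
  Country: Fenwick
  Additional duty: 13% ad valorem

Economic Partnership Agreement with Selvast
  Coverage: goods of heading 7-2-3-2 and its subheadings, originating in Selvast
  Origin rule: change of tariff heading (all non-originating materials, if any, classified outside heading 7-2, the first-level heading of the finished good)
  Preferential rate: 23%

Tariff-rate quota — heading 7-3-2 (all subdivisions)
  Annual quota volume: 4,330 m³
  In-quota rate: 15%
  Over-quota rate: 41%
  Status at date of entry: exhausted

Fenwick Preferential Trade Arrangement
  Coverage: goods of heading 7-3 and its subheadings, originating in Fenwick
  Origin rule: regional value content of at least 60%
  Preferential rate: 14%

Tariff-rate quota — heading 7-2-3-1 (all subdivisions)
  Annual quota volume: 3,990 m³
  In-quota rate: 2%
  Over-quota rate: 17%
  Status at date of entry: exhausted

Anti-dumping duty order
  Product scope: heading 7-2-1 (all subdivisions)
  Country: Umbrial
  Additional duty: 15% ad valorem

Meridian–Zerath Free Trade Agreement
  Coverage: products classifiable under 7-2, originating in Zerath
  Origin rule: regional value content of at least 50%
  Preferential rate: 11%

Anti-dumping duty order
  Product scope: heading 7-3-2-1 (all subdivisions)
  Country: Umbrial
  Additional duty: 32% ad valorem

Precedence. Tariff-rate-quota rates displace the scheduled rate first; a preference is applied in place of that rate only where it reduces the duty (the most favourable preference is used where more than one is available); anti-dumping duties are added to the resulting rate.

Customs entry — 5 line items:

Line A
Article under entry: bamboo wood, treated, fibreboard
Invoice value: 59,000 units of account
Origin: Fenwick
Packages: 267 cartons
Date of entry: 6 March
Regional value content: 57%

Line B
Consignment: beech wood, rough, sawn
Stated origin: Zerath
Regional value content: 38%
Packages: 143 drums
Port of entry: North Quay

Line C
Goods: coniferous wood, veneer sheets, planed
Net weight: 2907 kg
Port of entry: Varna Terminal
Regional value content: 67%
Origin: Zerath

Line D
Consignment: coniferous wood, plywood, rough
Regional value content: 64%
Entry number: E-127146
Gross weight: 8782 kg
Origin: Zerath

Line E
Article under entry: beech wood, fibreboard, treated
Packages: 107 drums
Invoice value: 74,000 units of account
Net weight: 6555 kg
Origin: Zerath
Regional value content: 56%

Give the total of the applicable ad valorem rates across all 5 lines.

Line A: bamboo → 7-1; fibreboard → 7-1-2; treated → 7-1-2-2. Scheduled 23%. Fenwick agreement on 7-3: 7-1-2-2 not covered. → 23%.
Line B: beech → 7-2; sawn → 7-2-1; rough → 7-2-1-1. Scheduled 36%. Zerath agreement on 7-2: RVC < 50%. → 36%.
Line C: coniferous → 7-3; veneer sheets → 7-3-2; planed → 7-3-2-2. Scheduled 15%. quota on 7-3-2 exhausted → over-quota 41%; Zerath agreement on 7-2: 7-3-2-2 not covered. → 41%.
Line D: coniferous → 7-3; plywood → 7-3-1; rough → 7-3-1-2. Scheduled 16%. Zerath agreement on 7-2: 7-3-1-2 not covered. → 16%.
Line E: beech → 7-2; fibreboard → 7-2-3; treated → 7-2-3-2. Scheduled 21%. Zerath agreement on 7-2: RVC ≥ 50% → 11% available; preferential 11%. → 11%.
Sum: 23% + 36% + 41% + 16% + 11% = 127%.

127%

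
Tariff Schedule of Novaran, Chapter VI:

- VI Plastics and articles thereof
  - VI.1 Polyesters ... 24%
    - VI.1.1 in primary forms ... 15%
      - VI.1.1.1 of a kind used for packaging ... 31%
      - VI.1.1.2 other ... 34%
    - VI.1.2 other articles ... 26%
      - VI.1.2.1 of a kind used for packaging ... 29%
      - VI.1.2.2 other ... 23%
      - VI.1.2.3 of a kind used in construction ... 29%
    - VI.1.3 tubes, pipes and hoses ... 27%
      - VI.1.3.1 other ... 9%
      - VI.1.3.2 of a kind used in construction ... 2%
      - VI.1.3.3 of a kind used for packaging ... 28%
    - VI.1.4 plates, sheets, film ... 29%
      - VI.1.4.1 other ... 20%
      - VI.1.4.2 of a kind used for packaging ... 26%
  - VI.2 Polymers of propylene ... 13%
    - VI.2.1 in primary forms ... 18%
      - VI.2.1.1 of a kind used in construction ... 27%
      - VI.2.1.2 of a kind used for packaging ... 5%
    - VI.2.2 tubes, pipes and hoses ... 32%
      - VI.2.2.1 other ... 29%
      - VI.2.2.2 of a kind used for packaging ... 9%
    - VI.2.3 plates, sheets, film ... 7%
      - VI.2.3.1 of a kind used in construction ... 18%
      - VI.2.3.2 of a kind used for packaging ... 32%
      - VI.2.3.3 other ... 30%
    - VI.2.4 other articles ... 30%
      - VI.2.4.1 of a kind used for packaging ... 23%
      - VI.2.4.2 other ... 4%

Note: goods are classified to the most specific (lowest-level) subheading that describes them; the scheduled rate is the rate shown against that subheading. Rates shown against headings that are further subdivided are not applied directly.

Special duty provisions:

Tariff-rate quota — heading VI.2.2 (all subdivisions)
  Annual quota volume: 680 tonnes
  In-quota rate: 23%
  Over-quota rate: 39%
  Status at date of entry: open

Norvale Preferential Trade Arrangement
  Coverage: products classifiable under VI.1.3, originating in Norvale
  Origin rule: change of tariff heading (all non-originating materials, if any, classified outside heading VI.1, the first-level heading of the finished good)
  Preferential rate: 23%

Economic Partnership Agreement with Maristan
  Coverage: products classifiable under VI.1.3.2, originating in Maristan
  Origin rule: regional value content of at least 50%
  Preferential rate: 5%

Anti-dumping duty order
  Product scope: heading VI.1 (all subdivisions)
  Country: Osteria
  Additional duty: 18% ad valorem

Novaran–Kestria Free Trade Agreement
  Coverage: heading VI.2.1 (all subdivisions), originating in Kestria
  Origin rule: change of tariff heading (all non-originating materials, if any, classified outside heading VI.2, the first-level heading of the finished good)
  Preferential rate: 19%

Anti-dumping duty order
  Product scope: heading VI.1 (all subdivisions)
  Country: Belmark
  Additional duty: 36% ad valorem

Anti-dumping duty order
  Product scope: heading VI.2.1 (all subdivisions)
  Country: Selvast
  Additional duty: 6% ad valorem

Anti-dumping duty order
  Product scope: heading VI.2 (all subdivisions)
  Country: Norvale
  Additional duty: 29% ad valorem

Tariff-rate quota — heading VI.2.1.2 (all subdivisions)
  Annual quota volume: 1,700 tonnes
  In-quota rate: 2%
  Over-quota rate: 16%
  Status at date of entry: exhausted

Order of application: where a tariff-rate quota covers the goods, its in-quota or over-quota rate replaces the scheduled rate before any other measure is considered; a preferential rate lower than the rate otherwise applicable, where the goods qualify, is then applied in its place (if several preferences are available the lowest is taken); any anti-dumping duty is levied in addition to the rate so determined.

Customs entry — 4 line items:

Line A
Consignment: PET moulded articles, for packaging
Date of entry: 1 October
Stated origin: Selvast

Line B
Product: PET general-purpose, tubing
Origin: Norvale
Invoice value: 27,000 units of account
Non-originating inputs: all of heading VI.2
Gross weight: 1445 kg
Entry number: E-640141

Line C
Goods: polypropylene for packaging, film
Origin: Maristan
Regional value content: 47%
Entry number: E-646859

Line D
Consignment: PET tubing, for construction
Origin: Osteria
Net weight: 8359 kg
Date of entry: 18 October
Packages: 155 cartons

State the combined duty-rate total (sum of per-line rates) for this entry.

90%

Line A: PET → VI.1; moulded articles → VI.1.2; for packaging → VI.1.2.1. Scheduled 29%. No special measure applies. → 29%.
Line B: PET → VI.1; tubing → VI.1.3; general-purpose → VI.1.3.1. Scheduled 9%. Norvale agreement on VI.1.3: CTH met → 23% available; preference 23% not lower than 9% → no reduction. → 9%.
Line C: polypropylene → VI.2; film → VI.2.3; for packaging → VI.2.3.2. Scheduled 32%. Maristan agreement on VI.1.3.2: VI.2.3.2 not covered. → 32%.
Line D: PET → VI.1; tubing → VI.1.3; for construction → VI.1.3.2. Scheduled 2%. anti-dumping (Osteria, VI.1): +18%; total 2% + 18% = 20%. → 20%.
Sum: 29% + 9% + 32% + 20% = 90%.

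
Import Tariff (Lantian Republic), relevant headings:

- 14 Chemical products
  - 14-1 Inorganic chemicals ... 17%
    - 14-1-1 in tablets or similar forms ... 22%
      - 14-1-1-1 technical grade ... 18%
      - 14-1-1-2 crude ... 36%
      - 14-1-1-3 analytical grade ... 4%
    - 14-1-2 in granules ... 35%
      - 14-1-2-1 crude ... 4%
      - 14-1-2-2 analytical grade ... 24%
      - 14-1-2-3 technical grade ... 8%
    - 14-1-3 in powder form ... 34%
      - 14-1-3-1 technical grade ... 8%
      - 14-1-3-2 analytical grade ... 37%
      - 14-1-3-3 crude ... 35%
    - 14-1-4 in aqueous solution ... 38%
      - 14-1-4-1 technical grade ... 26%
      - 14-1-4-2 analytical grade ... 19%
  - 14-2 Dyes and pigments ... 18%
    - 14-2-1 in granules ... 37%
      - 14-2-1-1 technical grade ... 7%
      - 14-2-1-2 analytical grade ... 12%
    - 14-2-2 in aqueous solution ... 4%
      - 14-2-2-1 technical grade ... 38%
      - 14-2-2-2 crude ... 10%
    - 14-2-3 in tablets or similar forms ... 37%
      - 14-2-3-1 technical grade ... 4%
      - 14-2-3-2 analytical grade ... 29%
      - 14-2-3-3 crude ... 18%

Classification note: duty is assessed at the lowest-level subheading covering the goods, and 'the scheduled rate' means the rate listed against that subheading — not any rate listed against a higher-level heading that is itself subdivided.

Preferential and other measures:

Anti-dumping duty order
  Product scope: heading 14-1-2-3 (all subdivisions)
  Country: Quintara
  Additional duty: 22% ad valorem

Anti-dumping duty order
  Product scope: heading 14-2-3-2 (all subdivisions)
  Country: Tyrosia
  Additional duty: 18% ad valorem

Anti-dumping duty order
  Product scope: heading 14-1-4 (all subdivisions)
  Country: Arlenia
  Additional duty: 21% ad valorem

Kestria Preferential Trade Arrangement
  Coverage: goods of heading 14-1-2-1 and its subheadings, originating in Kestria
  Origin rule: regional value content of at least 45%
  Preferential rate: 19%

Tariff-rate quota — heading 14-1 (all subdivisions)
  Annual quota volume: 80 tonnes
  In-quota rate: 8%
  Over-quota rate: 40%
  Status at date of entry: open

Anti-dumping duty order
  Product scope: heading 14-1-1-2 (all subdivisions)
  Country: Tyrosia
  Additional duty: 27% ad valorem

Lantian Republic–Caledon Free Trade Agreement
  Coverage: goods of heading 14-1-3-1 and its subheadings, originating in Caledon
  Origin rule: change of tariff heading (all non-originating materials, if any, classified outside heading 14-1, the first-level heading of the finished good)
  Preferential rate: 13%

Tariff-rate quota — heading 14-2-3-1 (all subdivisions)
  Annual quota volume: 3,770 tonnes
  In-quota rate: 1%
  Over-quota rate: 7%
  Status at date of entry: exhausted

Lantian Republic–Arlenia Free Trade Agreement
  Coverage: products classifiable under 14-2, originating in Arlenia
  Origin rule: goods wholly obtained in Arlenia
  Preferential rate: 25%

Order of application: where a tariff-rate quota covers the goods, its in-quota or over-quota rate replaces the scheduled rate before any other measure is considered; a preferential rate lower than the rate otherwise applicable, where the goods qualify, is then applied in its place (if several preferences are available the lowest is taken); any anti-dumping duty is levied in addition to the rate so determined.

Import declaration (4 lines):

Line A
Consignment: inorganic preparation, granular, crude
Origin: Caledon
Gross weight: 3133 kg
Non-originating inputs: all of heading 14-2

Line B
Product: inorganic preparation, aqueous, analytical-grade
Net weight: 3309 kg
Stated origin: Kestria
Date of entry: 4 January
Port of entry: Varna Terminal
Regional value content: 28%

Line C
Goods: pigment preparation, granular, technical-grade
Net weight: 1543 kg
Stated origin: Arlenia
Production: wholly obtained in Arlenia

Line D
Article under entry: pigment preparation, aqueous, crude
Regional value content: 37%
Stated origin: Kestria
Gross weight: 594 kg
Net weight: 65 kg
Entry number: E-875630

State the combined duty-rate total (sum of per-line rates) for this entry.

Line A: inorganic → 14-1; granular → 14-1-2; crude → 14-1-2-1. Scheduled 4%. quota on 14-1 open → in-quota 8%; Caledon agreement on 14-1-3-1: 14-1-2-1 not covered. → 8%.
Line B: inorganic → 14-1; aqueous → 14-1-4; analytical-grade → 14-1-4-2. Scheduled 19%. quota on 14-1 open → in-quota 8%; Kestria agreement on 14-1-2-1: 14-1-4-2 not covered. → 8%.
Line C: pigment → 14-2; granular → 14-2-1; technical-grade → 14-2-1-1. Scheduled 7%. Arlenia agreement on 14-2: wholly obtained → 25% available; preference 25% not lower than 7% → no reduction. → 7%.
Line D: pigment → 14-2; aqueous → 14-2-2; crude → 14-2-2-2. Scheduled 10%. Kestria agreement on 14-1-2-1: 14-2-2-2 not covered. → 10%.
Sum: 8% + 8% + 7% + 10% = 33%.

33%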